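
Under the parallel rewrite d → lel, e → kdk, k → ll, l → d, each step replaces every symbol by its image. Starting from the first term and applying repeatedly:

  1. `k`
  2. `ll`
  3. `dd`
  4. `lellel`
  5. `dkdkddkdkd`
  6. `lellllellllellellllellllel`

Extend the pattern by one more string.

dkdkddddkdkddddkdkddkdkddddkdkddddkdkd

Replace each of the 26 characters of lellllellllellellllellllel in place — d kdk d d d d kdk d d d d kdk d d kdk d d d d kdk d d d d kdk d — and concatenate.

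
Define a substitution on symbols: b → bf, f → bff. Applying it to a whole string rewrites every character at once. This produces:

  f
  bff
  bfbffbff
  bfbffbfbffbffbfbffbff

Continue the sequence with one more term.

Rewriting the 21 symbols of bfbffbfbffbffbfbffbff one by one yields bf bff bf bff bff bf bff bf bff bff bf bff bff bf bff bf bff bff bf bff bff; concatenated:

bfbffbfbffbffbfbffbfbffbffbfbffbffbfbffbfbffbffbfbffbff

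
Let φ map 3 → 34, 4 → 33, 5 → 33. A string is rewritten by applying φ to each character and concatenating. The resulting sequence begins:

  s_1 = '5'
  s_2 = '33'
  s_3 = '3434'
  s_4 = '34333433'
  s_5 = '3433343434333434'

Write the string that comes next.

Replace each of the 16 characters of 3433343434333434 in place — 34 33 34 34 34 33 34 33 34 33 34 34 34 33 34 33 — and concatenate.

34333434343334333433343434333433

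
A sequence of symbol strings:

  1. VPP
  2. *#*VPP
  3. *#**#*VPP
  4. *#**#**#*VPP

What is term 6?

*#**#**#**#**#*VPP

Every step adds *#* at the front: s(k+1) = *#*·s(k).
From *#**#**#*VPP, 2 further steps: *#**#**#*VPP → *#**#**#**#*VPP → (answer).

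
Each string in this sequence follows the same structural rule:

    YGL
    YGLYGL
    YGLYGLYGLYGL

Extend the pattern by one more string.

Every step duplicates the string.
Doubling YGLYGLYGLYGL:

YGLYGLYGLYGLYGLYGLYGLYGL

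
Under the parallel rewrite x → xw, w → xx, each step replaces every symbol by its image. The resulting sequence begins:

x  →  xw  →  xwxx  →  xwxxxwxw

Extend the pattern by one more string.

xwxxxwxwxwxxxwxx

Apply φ to xwxxxwxw symbol by symbol: x→xw, w→xx, x→xw, x→xw, x→xw, w→xx, x→xw, w→xx; joined: xw xx xw xw xw xx xw xx.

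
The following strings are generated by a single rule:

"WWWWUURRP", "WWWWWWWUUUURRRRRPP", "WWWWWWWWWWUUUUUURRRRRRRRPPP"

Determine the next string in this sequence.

The n-th term is 3n+1 W's then 2n U's then 3n-1 R's then n P's (n = 1, 2, …).
For the next term, n = 4, so the run lengths are 13, 8, 11, 4.

WWWWWWWWWWWWWUUUUUUUURRRRRRRRRRRPPPP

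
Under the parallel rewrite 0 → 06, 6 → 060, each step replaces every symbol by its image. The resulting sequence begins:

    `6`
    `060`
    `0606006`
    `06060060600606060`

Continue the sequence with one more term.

φ(06060060600606060) expands symbol-by-symbol to 06 060 06 060 06 06 060 06 060 06 06 060 06 060 06 060 06; joining the 17 pieces gives the next term.

06060060600606060060600606060060600606006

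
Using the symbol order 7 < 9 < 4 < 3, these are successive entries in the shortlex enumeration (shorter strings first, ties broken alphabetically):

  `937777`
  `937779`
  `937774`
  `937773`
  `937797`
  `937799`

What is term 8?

937793

Stepping forward 2 times from 937799: 937799 → 937794, then the target.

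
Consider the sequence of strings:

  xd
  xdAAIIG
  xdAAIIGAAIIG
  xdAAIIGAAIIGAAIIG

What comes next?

Each term is the previous one with AAIIG appended.
So the next term is xdAAIIGAAIIGAAIIG·AAIIG.

xdAAIIGAAIIGAAIIGAAIIG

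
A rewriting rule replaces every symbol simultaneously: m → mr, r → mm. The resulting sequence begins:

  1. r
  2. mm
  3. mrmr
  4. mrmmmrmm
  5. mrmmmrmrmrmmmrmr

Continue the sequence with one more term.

Applying the rule to each of the 16 symbols of mrmmmrmrmrmmmrmr gives the pieces mr mm mr mr mr mm mr mm mr mm mr mr mr mm mr mm, which concatenate to the answer.

mrmmmrmrmrmmmrmmmrmmmrmrmrmmmrmm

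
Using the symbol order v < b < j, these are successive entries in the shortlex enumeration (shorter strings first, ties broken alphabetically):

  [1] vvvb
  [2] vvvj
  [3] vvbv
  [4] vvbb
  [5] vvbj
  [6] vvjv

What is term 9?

Advancing 3 positions from vvjv through vvjv → vvjb → vvjj reaches term 9.

vbvv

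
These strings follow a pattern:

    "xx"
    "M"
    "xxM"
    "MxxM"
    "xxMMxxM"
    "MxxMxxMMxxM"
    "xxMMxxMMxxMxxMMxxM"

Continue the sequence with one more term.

MxxMxxMMxxMxxMMxxMMxxMxxMMxxM

Each term (from the third on) is the two preceding terms concatenated in order: term 3 = xx·M = xxM.
The next term joins MxxMxxMMxxM and xxMMxxMMxxMxxMMxxM.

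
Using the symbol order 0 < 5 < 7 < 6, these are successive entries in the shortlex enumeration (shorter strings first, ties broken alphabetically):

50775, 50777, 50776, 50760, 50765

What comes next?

Find the rightmost character of 50765 below 6, bump it to the next letter, and reset everything to its right to 0.

50767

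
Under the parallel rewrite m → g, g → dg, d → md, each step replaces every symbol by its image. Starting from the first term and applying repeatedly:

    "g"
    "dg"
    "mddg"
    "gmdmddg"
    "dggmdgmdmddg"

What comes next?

mddgdggmddggmdgmdmddg

Apply φ to dggmdgmdmddg symbol by symbol: d→md, g→dg, g→dg, m→g, d→md, g→dg, m→g, d→md, m→g, d→md, d→md, g→dg; joined: md dg dg g md dg g md g md md dg.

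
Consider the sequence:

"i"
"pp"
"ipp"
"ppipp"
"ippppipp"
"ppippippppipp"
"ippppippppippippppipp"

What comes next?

ppippippppippippppippppippippppipp

Each term (from the third on) is the two preceding terms concatenated in order: term 3 = i·pp = ipp.
So term 8 is ppippippppipp·ippppippppippippppipp.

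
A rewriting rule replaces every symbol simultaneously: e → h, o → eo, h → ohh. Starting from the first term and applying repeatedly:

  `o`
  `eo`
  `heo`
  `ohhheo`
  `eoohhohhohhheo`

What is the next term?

φ(eoohhohhohhheo) expands symbol-by-symbol to h eo eo ohh ohh eo ohh ohh eo ohh ohh ohh h eo; joining the 14 pieces gives the next term.

heoeoohhohheoohhohheoohhohhohhheo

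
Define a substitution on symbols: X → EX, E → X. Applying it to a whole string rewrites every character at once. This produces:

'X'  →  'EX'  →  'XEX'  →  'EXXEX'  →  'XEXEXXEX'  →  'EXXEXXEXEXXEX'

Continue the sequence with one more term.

Applying the rule to each of the 13 symbols of EXXEXXEXEXXEX gives the pieces X EX EX X EX EX X EX X EX EX X EX, which concatenate to the answer.

XEXEXXEXEXXEXXEXEXXEX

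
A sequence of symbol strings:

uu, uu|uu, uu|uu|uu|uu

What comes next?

uu|uu|uu|uu|uu|uu|uu|uu

s(k+1) = s(k)·|·s(k) — each term doubles the last with '|' between the halves.
One more doubling of uu|uu|uu|uu gives the answer.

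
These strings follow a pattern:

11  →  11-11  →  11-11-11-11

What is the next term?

Each string is two copies of the previous one joined by '-'.
Doubling 11-11-11-11 with '-' between the halves:

11-11-11-11-11-11-11-11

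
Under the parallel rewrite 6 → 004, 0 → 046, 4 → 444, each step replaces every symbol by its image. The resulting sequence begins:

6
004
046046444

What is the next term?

Expanding 046046444: 0→046, 4→444, 6→004, 0→046, 4→444, 6→004, 4→444, 4→444, 4→444. Concatenated: 046 444 004 046 444 004 444 444 444.

046444004046444004444444444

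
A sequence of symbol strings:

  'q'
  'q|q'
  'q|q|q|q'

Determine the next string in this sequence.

q|q|q|q|q|q|q|q

Every step duplicates the string with '|' between the halves.
So the next term is two copies of q|q|q|q with '|' between the halves.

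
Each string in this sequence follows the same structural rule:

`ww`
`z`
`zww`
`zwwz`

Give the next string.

zwwzzww

From term 3 onward, concatenate the last term with the second-to-last: z·ww = zww, zww·z = zwwz, …
Continuing: zwwz · zww gives term 5.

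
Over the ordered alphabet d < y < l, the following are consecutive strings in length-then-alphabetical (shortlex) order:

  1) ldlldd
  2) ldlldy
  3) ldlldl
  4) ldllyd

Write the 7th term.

ldllld

Advancing 3 positions from ldllyd through ldllyd → ldllyy → ldllyl reaches term 7.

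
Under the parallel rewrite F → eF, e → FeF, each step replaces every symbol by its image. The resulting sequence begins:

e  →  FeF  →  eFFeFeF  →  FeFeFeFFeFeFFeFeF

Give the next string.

Rewriting the 17 symbols of FeFeFeFFeFeFFeFeF one by one yields eF FeF eF FeF eF FeF eF eF FeF eF FeF eF eF FeF eF FeF eF; concatenated:

eFFeFeFFeFeFFeFeFeFFeFeFFeFeFeFFeFeFFeFeF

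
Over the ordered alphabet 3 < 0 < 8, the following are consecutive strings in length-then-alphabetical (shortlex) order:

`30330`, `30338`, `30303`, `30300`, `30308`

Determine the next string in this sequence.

30383

The successor of 30308 increments the rightmost position that isn't already 8 and resets every position after it to 3.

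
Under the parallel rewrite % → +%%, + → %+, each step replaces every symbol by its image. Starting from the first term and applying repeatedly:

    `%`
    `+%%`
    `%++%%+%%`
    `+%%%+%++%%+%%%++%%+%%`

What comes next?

φ(+%%%+%++%%+%%%++%%+%%) expands symbol-by-symbol to %+ +%% +%% +%% %+ +%% %+ %+ +%% +%% %+ +%% +%% +%% %+ %+ +%% +%% %+ +%% +%%; joining the 21 pieces gives the next term.

%++%%+%%+%%%++%%%+%++%%+%%%++%%+%%+%%%+%++%%+%%%++%%+%%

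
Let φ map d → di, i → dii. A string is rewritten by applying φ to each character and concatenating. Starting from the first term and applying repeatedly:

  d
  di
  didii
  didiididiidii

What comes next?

φ(didiididiidii) expands symbol-by-symbol to di dii di dii dii di dii di dii dii di dii dii; joining the 13 pieces gives the next term.

didiididiidiididiididiidiididiidii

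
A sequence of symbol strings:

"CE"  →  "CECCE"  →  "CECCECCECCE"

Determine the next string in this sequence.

s(k+1) = s(k)·C·s(k) — each term doubles the last with 'C' between the halves.
Doubling CECCECCECCE with 'C' between the halves:

CECCECCECCECCECCECCECCE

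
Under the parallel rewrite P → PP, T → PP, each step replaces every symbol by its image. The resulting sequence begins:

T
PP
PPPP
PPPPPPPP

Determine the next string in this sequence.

PPPPPPPPPPPPPPPP

Expanding PPPPPPPP: P→PP, P→PP, P→PP, P→PP, P→PP, P→PP, P→PP, P→PP. Concatenated: PP PP PP PP PP PP PP PP.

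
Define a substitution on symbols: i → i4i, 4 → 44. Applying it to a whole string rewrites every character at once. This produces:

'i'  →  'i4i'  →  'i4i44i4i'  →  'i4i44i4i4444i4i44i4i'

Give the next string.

i4i44i4i4444i4i44i4i44444444i4i44i4i4444i4i44i4i

φ(i4i44i4i4444i4i44i4i) expands symbol-by-symbol to i4i 44 i4i 44 44 i4i 44 i4i 44 44 44 44 i4i 44 i4i 44 44 i4i 44 i4i; joining the 20 pieces gives the next term.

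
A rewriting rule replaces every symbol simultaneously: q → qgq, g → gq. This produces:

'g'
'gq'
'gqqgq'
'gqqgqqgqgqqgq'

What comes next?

gqqgqqgqgqqgqqgqgqqgqgqqgqqgqgqqgq

φ(gqqgqqgqgqqgq) expands symbol-by-symbol to gq qgq qgq gq qgq qgq gq qgq gq qgq qgq gq qgq; joining the 13 pieces gives the next term.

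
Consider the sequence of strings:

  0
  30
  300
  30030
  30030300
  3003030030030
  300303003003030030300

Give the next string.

3003030030030300303003003030030030

Each term (from the third on) is the previous term followed by the one before it: term 3 = 30·0 = 300.
The next term joins 300303003003030030300 and 3003030030030.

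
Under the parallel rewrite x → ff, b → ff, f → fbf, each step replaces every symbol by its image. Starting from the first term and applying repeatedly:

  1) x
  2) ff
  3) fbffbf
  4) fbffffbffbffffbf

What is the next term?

Applying the rule to each of the 16 symbols of fbffffbffbffffbf gives the pieces fbf ff fbf fbf fbf fbf ff fbf fbf ff fbf fbf fbf fbf ff fbf, which concatenate to the answer.

fbffffbffbffbffbffffbffbffffbffbffbffbffffbf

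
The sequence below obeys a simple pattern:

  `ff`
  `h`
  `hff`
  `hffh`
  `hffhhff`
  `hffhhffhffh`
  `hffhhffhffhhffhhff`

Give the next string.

From term 3 onward, concatenate the last term with the second-to-last: h·ff = hff, hff·h = hffh, …
So term 8 is hffhhffhffhhffhhff·hffhhffhffh.

hffhhffhffhhffhhffhffhhffhffh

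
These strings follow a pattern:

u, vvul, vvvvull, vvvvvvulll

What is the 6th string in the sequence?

vvvvvvvvvvulllll

s(k+1) = vv·s(k)·l, so each term gains vv as a prefix and l as a suffix.
From vvvvvvulll, 2 further steps: vvvvvvulll → vvvvvvvvullll → (answer).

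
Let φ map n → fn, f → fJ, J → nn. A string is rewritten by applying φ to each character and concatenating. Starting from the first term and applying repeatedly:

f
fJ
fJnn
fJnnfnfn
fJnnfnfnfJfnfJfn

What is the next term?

Rewriting the 16 symbols of fJnnfnfnfJfnfJfn one by one yields fJ nn fn fn fJ fn fJ fn fJ nn fJ fn fJ nn fJ fn; concatenated:

fJnnfnfnfJfnfJfnfJnnfJfnfJnnfJfn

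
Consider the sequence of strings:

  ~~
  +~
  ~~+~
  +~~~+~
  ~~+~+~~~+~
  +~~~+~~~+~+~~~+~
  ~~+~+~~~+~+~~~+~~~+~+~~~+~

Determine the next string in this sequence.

From term 3 onward, concatenate the second-to-last term with the last: ~~·+~ = ~~+~, +~·~~+~ = +~~~+~, …
The next term joins +~~~+~~~+~+~~~+~ and ~~+~+~~~+~+~~~+~~~+~+~~~+~.

+~~~+~~~+~+~~~+~~~+~+~~~+~+~~~+~~~+~+~~~+~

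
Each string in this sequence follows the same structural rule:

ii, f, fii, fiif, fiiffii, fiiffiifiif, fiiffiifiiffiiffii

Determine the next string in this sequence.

fiiffiifiiffiiffiifiiffiifiif

Each term (from the third on) is the previous term followed by the one before it: term 3 = f·ii = fii.
The next term joins fiiffiifiiffiiffii and fiiffiifiif.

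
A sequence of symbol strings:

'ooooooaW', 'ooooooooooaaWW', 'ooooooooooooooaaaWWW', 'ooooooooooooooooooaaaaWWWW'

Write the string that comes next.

The n-th term is 4n+2 o's then n a's then n W's (n = 1, 2, …).
At n = 5 the blocks have lengths 22, 5, 5.

ooooooooooooooooooooooaaaaaWWWWW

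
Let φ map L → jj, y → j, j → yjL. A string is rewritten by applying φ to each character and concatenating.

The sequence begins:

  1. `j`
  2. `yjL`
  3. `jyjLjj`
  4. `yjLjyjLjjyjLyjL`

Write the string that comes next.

jyjLjjyjLjyjLjjyjLyjLjyjLjjjyjLjj

Replace each of the 15 characters of yjLjyjLjjyjLyjL in place — j yjL jj yjL j yjL jj yjL yjL j yjL jj j yjL jj — and concatenate.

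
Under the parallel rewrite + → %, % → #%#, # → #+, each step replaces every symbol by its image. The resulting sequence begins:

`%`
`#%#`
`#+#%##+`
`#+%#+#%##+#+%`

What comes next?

Replace each of the 13 characters of #+%#+#%##+#+% in place — #+ % #%# #+ % #+ #%# #+ #+ % #+ % #%# — and concatenate.

#+%#%##+%#+#%##+#+%#+%#%#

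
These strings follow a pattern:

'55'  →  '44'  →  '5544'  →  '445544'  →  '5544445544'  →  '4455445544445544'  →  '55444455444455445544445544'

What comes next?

Each term (from the third on) is the two preceding terms concatenated in order: term 3 = 55·44 = 5544.
The next term joins 4455445544445544 and 55444455444455445544445544.

445544554444554455444455444455445544445544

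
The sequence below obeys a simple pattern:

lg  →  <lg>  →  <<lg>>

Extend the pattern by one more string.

Each term wraps the previous one in < on the left and > on the right.
Applying this once more to <<lg>>:

<<<lg>>>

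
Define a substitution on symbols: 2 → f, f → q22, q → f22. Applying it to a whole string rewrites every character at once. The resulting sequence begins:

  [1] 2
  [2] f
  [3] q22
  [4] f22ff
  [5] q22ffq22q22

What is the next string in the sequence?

f22ffq22q22f22fff22ff

Rewriting each symbol of q22ffq22q22: q→f22, 2→f, 2→f, f→q22, f→q22, q→f22, 2→f, 2→f, q→f22, 2→f, 2→f, which concatenates to f22 f f q22 q22 f22 f f f22 f f.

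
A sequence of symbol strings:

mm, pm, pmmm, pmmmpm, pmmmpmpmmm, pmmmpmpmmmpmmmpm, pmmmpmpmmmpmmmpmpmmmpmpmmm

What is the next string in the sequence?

pmmmpmpmmmpmmmpmpmmmpmpmmmpmmmpmpmmmpmmmpm

This is a Fibonacci-style word recurrence s(k) = s(k−1)·s(k−2): e.g. pm·mm = pmmm.
So term 8 is pmmmpmpmmmpmmmpmpmmmpmpmmm·pmmmpmpmmmpmmmpm.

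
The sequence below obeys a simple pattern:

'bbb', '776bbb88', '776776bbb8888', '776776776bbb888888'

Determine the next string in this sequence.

776776776776bbb88888888

s(k+1) = 776·s(k)·88, so each term gains 776 as a prefix and 88 as a suffix.
So the next term is 776·776776776bbb888888·88.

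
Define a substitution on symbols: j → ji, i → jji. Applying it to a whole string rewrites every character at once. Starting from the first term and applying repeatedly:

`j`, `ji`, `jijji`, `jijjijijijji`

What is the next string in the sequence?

jijjijijijjijijjijijjijijijji

Apply φ to jijjijijijji symbol by symbol: j→ji, i→jji, j→ji, j→ji, i→jji, j→ji, i→jji, j→ji, i→jji, j→ji, j→ji, i→jji; joined: ji jji ji ji jji ji jji ji jji ji ji jji.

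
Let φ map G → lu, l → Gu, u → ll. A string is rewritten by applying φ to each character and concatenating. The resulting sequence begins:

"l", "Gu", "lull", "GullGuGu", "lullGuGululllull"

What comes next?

Rewriting the 16 symbols of lullGuGululllull one by one yields Gu ll Gu Gu lu ll lu ll Gu ll Gu Gu Gu ll Gu Gu; concatenated:

GullGuGululllullGullGuGuGullGuGu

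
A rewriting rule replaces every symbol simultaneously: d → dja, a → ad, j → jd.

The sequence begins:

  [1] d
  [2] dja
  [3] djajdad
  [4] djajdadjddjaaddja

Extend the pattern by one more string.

Rewriting the 17 symbols of djajdadjddjaaddja one by one yields dja jd ad jd dja ad dja jd dja dja jd ad ad dja dja jd ad; concatenated:

djajdadjddjaaddjajddjadjajdadaddjadjajdad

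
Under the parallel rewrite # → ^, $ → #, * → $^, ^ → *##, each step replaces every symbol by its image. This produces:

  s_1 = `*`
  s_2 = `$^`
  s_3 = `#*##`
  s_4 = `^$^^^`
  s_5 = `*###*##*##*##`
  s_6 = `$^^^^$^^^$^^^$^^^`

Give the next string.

#*##*##*##*###*##*##*###*##*##*###*##*##*##

Applying the rule to each of the 17 symbols of $^^^^$^^^$^^^$^^^ gives the pieces # *## *## *## *## # *## *## *## # *## *## *## # *## *## *##, which concatenate to the answer.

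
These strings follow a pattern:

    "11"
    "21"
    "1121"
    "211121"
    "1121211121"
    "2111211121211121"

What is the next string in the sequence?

11212111212111211121211121

Each term (from the third on) is the two preceding terms concatenated in order: term 3 = 11·21 = 1121.
Continuing: 1121211121 · 2111211121211121 gives term 7.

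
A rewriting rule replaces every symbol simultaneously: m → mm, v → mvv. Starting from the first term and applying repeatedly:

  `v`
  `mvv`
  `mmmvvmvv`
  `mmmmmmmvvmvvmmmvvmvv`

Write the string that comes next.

Applying the rule to each of the 20 symbols of mmmmmmmvvmvvmmmvvmvv gives the pieces mm mm mm mm mm mm mm mvv mvv mm mvv mvv mm mm mm mvv mvv mm mvv mvv, which concatenate to the answer.

mmmmmmmmmmmmmmmvvmvvmmmvvmvvmmmmmmmvvmvvmmmvvmvv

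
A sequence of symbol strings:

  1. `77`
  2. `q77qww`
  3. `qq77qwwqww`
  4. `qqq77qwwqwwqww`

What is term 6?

qqqqq77qwwqwwqwwqwwqww

Each term wraps the previous one in q on the left and qww on the right.
From qqq77qwwqwwqww, 2 further steps: qqq77qwwqwwqww → qqqq77qwwqwwqwwqww → (answer).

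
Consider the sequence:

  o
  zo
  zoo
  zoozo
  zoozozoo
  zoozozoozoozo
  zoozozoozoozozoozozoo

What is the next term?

This is a Fibonacci-style word recurrence s(k) = s(k−1)·s(k−2): e.g. zo·o = zoo.
Continuing: zoozozoozoozozoozozoo · zoozozoozoozo gives term 8.

zoozozoozoozozoozozoozoozozoozoozo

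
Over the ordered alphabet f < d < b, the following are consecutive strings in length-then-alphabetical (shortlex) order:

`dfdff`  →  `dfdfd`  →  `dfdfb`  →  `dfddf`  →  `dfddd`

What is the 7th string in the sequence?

Continuing the enumeration 2 steps past dfddd: dfddd → dfddb → (answer).

dfdbf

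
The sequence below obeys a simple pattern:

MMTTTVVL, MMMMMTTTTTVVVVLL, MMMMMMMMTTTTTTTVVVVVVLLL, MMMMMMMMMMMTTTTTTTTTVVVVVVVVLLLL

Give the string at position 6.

Reading off run lengths: M runs 2, 5, 8, 11; T runs 3, 5, 7, 9; V runs 2, 4, 6, 8; L runs 1, 2, 3, 4 — each is linear in n (n = 1, 2, …).
For term 6, n = 6, so the run lengths are 17, 13, 12, 6.

MMMMMMMMMMMMMMMMMTTTTTTTTTTTTTVVVVVVVVVVVVLLLLLL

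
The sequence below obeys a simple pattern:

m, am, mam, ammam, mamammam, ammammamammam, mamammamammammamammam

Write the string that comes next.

ammammamammammamammamammammamammam

From term 3 onward, concatenate the second-to-last term with the last: m·am = mam, am·mam = ammam, …
Continuing: ammammamammam · mamammamammammamammam gives term 8.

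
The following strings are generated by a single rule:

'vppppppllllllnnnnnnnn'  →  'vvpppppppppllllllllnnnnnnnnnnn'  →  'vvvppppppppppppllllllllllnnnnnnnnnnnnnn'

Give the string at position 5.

vvvvvppppppppppppppppppllllllllllllllnnnnnnnnnnnnnnnnnnnn

Each string has the form v^{n-1} p^{3n} l^{2n+2} n^{3n+2}, where the shown terms are n = 2, 3, 4.
At n = 6 the blocks have lengths 5, 18, 14, 20.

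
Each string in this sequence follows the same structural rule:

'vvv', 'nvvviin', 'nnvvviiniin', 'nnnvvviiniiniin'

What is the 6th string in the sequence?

Each term wraps the previous one in n on the left and iin on the right.
From nnnvvviiniiniin, 2 further steps: nnnvvviiniiniin → nnnnvvviiniiniiniin → (answer).

nnnnnvvviiniiniiniiniin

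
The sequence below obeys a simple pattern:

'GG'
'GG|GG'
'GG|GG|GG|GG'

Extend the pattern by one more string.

Every step duplicates the string with '|' between the halves.
Doubling GG|GG|GG|GG with '|' between the halves:

GG|GG|GG|GG|GG|GG|GG|GG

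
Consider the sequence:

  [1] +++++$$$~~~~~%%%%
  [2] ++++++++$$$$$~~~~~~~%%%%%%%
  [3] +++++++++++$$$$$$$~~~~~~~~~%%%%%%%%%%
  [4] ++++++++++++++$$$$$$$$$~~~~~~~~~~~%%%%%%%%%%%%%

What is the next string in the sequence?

+++++++++++++++++$$$$$$$$$$$~~~~~~~~~~~~~%%%%%%%%%%%%%%%%

Term n consists of 3n+2 +'s, followed by 2n+1 $'s, followed by 2n+3 ~'s, followed by 3n+1 %'s (n = 1, 2, …).
Setting n = 5 gives 17, 11, 13, 16 characters in each block.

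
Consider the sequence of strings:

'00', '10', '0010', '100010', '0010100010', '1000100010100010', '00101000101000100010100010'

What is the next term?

Each term (from the third on) is the two preceding terms concatenated in order: term 3 = 00·10 = 0010.
Continuing: 1000100010100010 · 00101000101000100010100010 gives term 8.

100010001010001000101000101000100010100010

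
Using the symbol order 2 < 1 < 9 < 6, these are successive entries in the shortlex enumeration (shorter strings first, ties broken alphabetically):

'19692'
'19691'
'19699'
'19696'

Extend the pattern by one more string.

The successor of 19696 increments the rightmost position that isn't already 6 and resets every position after it to 2.

19662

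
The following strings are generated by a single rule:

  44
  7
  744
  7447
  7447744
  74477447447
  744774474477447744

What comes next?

74477447447744774474477447447

Each term (from the third on) is the previous term followed by the one before it: term 3 = 7·44 = 744.
The next term joins 744774474477447744 and 74477447447.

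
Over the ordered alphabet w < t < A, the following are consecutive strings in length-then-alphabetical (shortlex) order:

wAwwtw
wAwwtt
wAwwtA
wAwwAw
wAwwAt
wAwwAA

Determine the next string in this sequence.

wAwtww

Treat wAwwAA as a base-3 numeral over the given alphabet and add one, carrying through any trailing A's.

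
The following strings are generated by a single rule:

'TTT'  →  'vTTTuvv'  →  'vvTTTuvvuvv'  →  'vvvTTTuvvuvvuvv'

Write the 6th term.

Every step adds v to the front and uvv to the end of the previous string.
From vvvTTTuvvuvvuvv, 2 further steps: vvvTTTuvvuvvuvv → vvvvTTTuvvuvvuvvuvv → (answer).

vvvvvTTTuvvuvvuvvuvvuvv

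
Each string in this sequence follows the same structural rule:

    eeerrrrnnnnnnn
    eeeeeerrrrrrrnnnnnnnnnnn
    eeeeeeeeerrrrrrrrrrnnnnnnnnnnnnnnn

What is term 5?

The n-th term is 3n e's then 3n+1 r's then 4n+3 n's (n = 1, 2, …).
At n = 5 the blocks have lengths 15, 16, 23.

eeeeeeeeeeeeeeerrrrrrrrrrrrrrrrnnnnnnnnnnnnnnnnnnnnnnn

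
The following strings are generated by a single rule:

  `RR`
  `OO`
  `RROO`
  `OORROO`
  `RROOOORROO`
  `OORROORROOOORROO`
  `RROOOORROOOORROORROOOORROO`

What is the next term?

OORROORROOOORROORROOOORROOOORROORROOOORROO

From term 3 onward, concatenate the second-to-last term with the last: RR·OO = RROO, OO·RROO = OORROO, …
So term 8 is OORROORROOOORROO·RROOOORROOOORROORROOOORROO.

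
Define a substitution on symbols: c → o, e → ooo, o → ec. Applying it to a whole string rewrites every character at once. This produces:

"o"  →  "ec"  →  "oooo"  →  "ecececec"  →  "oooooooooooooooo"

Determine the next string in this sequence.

φ(oooooooooooooooo) expands symbol-by-symbol to ec ec ec ec ec ec ec ec ec ec ec ec ec ec ec ec; joining the 16 pieces gives the next term.

ecececececececececececececececec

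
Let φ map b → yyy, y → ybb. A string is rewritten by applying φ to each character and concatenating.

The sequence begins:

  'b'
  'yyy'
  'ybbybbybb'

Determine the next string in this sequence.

Rewriting each symbol of ybbybbybb: y→ybb, b→yyy, b→yyy, y→ybb, b→yyy, b→yyy, y→ybb, b→yyy, b→yyy, which concatenates to ybb yyy yyy ybb yyy yyy ybb yyy yyy.

ybbyyyyyyybbyyyyyyybbyyyyyy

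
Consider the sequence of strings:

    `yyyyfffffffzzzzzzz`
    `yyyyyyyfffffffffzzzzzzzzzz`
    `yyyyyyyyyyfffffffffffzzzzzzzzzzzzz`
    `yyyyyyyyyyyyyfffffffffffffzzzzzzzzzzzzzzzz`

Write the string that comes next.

yyyyyyyyyyyyyyyyfffffffffffffffzzzzzzzzzzzzzzzzzzz

The n-th term is 3n-2 y's then 2n+3 f's then 3n+1 z's, where the shown terms are n = 2, 3, 4, 5.
For the next term, n = 6, so the run lengths are 16, 15, 19.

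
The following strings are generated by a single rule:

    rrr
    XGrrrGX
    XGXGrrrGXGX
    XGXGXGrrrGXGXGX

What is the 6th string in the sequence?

XGXGXGXGXGrrrGXGXGXGXGX

Each term wraps the previous one in XG on the left and GX on the right.
From XGXGXGrrrGXGXGX, 2 further steps: XGXGXGrrrGXGXGX → XGXGXGXGrrrGXGXGXGX → (answer).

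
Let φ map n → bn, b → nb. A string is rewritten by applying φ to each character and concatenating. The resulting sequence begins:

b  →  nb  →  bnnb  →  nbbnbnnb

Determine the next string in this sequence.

bnnbnbbnnbbnbnnb

Apply φ to nbbnbnnb symbol by symbol: n→bn, b→nb, b→nb, n→bn, b→nb, n→bn, n→bn, b→nb; joined: bn nb nb bn nb bn bn nb.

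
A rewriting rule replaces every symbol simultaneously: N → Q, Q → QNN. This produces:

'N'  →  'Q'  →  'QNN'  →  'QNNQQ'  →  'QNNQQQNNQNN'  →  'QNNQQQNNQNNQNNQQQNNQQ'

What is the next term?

φ(QNNQQQNNQNNQNNQQQNNQQ) expands symbol-by-symbol to QNN Q Q QNN QNN QNN Q Q QNN Q Q QNN Q Q QNN QNN QNN Q Q QNN QNN; joining the 21 pieces gives the next term.

QNNQQQNNQNNQNNQQQNNQQQNNQQQNNQNNQNNQQQNNQNN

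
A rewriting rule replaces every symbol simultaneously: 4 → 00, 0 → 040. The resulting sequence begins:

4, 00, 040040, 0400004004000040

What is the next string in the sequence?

04000040040040040000400400004004004004000040

φ(0400004004000040) expands symbol-by-symbol to 040 00 040 040 040 040 00 040 040 00 040 040 040 040 00 040; joining the 16 pieces gives the next term.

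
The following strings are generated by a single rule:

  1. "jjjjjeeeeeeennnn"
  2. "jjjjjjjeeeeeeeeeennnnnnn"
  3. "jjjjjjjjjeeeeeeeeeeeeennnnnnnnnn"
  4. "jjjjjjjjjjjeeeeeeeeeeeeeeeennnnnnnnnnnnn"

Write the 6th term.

Each string has the form j^{2n+1} e^{3n+1} n^{3n-2}, where the shown terms are n = 2, 3, 4, 5.
At n = 7 the blocks have lengths 15, 22, 19.

jjjjjjjjjjjjjjjeeeeeeeeeeeeeeeeeeeeeennnnnnnnnnnnnnnnnnn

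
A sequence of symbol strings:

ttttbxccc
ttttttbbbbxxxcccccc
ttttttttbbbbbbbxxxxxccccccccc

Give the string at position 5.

The n-th term is 2n+2 t's then 3n-2 b's then 2n-1 x's then 3n c's (n = 1, 2, …).
Setting n = 5 gives 12, 13, 9, 15 characters in each block.

ttttttttttttbbbbbbbbbbbbbxxxxxxxxxccccccccccccccc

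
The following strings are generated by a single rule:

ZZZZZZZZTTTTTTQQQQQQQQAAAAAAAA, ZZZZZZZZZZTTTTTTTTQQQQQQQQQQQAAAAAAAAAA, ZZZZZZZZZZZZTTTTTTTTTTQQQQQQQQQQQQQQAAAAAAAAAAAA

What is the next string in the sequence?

Term n consists of 2n+2 Z's, followed by 2n T's, followed by 3n-1 Q's, followed by 2n+2 A's, where the shown terms are n = 3, 4, 5.
Setting n = 6 gives 14, 12, 17, 14 characters in each block.

ZZZZZZZZZZZZZZTTTTTTTTTTTTQQQQQQQQQQQQQQQQQAAAAAAAAAAAAAA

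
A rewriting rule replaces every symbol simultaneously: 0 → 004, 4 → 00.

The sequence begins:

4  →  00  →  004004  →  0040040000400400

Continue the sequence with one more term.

00400400004004000040040040040000400400004004

Applying the rule to each of the 16 symbols of 0040040000400400 gives the pieces 004 004 00 004 004 00 004 004 004 004 00 004 004 00 004 004, which concatenate to the answer.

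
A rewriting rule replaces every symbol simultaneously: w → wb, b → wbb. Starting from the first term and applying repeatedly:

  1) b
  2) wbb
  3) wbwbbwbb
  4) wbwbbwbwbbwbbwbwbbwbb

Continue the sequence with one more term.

φ(wbwbbwbwbbwbbwbwbbwbb) expands symbol-by-symbol to wb wbb wb wbb wbb wb wbb wb wbb wbb wb wbb wbb wb wbb wb wbb wbb wb wbb wbb; joining the 21 pieces gives the next term.

wbwbbwbwbbwbbwbwbbwbwbbwbbwbwbbwbbwbwbbwbwbbwbbwbwbbwbb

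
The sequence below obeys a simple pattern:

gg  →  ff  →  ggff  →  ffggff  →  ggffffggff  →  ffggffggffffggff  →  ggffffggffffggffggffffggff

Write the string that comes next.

This is a Fibonacci-style word recurrence s(k) = s(k−2)·s(k−1): e.g. gg·ff = ggff.
So term 8 is ffggffggffffggff·ggffffggffffggffggffffggff.

ffggffggffffggffggffffggffffggffggffffggff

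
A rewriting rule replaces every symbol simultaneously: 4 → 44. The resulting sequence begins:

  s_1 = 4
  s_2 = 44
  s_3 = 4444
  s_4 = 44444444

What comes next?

Expanding 44444444: 4→44, 4→44, 4→44, 4→44, 4→44, 4→44, 4→44, 4→44. Concatenated: 44 44 44 44 44 44 44 44.

4444444444444444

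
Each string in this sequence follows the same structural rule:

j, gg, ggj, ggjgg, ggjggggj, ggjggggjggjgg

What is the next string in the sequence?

ggjggggjggjggggjggggj

Each term (from the third on) is the previous term followed by the one before it: term 3 = gg·j = ggj.
Continuing: ggjggggjggjgg · ggjggggj gives term 7.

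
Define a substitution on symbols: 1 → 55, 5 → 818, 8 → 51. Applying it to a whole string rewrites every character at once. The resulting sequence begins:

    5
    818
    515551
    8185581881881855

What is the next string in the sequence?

Applying the rule to each of the 16 symbols of 8185581881881855 gives the pieces 51 55 51 818 818 51 55 51 51 55 51 51 55 51 818 818, which concatenate to the answer.

515551818818515551515551515551818818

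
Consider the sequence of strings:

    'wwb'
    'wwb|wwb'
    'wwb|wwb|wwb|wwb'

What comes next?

s(k+1) = s(k)·|·s(k) — each term doubles the last with '|' between the halves.
So the next term is two copies of wwb|wwb|wwb|wwb with '|' between the halves.

wwb|wwb|wwb|wwb|wwb|wwb|wwb|wwb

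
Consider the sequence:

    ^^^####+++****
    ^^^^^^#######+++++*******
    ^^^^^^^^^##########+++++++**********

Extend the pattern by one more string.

Reading off run lengths: ^ runs 3, 6, 9; # runs 4, 7, 10; + runs 3, 5, 7; * runs 4, 7, 10 — each is linear in n (n = 1, 2, …).
For the next term, n = 4, so the run lengths are 12, 13, 9, 13.

^^^^^^^^^^^^#############+++++++++*************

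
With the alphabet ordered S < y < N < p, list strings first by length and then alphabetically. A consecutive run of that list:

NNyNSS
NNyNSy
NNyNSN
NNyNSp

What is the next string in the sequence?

NNyNyS

Treat NNyNSp as a base-4 numeral over the given alphabet and add one, carrying through any trailing p's.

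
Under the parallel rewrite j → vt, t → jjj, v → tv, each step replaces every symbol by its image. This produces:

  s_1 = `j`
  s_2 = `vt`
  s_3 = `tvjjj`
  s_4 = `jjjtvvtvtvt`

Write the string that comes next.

Expanding jjjtvvtvtvt: j→vt, j→vt, j→vt, t→jjj, v→tv, v→tv, t→jjj, v→tv, t→jjj, v→tv, t→jjj. Concatenated: vt vt vt jjj tv tv jjj tv jjj tv jjj.

vtvtvtjjjtvtvjjjtvjjjtvjjj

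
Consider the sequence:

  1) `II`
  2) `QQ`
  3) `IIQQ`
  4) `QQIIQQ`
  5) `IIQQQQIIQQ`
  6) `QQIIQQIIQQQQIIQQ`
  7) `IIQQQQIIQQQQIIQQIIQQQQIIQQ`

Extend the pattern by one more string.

QQIIQQIIQQQQIIQQIIQQQQIIQQQQIIQQIIQQQQIIQQ

From term 3 onward, concatenate the second-to-last term with the last: II·QQ = IIQQ, QQ·IIQQ = QQIIQQ, …
Continuing: QQIIQQIIQQQQIIQQ · IIQQQQIIQQQQIIQQIIQQQQIIQQ gives term 8.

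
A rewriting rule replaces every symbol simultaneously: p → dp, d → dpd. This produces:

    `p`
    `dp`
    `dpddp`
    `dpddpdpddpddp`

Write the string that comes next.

dpddpdpddpddpdpddpdpddpddpdpddpddp

Replace each of the 13 characters of dpddpdpddpddp in place — dpd dp dpd dpd dp dpd dp dpd dpd dp dpd dpd dp — and concatenate.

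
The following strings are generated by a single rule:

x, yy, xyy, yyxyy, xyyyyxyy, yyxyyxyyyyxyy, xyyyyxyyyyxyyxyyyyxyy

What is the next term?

yyxyyxyyyyxyyxyyyyxyyyyxyyxyyyyxyy

From term 3 onward, concatenate the second-to-last term with the last: x·yy = xyy, yy·xyy = yyxyy, …
The next term joins yyxyyxyyyyxyy and xyyyyxyyyyxyyxyyyyxyy.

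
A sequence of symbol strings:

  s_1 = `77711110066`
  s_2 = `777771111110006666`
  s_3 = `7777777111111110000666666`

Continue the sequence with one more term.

The n-th term is 2n+1 7's then 2n+2 1's then n+1 0's then 2n 6's (n = 1, 2, …).
At n = 4 the blocks have lengths 9, 10, 5, 8.

77777777711111111110000066666666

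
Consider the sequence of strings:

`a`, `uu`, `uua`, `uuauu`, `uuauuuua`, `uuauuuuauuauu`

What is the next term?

From term 3 onward, concatenate the last term with the second-to-last: uu·a = uua, uua·uu = uuauu, …
The next term joins uuauuuuauuauu and uuauuuua.

uuauuuuauuauuuuauuuua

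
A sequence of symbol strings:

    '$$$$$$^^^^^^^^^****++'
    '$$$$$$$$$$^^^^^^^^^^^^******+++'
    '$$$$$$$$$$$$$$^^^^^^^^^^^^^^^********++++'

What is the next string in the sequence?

$$$$$$$$$$$$$$$$$$^^^^^^^^^^^^^^^^^^**********+++++

Each string has the form $^{4n-2} ^^{3n+3} *^{2n} +^{n}, where the shown terms are n = 2, 3, 4.
Setting n = 5 gives 18, 18, 10, 5 characters in each block.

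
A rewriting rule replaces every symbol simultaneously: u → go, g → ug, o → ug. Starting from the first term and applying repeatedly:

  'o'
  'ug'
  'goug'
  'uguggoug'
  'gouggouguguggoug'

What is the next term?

Rewriting the 16 symbols of gouggouguguggoug one by one yields ug ug go ug ug ug go ug go ug go ug ug ug go ug; concatenated:

uguggouguguggouggouggouguguggoug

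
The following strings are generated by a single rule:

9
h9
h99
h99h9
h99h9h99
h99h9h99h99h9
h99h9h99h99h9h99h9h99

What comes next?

From term 3 onward, concatenate the last term with the second-to-last: h9·9 = h99, h99·h9 = h99h9, …
The next term joins h99h9h99h99h9h99h9h99 and h99h9h99h99h9.

h99h9h99h99h9h99h9h99h99h9h99h99h9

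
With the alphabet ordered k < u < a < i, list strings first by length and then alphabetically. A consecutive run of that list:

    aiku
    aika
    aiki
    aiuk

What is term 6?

Continuing the enumeration 2 steps past aiuk: aiuk → aiuu → (answer).

aiua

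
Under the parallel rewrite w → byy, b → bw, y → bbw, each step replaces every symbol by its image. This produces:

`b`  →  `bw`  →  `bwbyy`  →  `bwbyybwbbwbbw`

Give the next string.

Rewriting the 13 symbols of bwbyybwbbwbbw one by one yields bw byy bw bbw bbw bw byy bw bw byy bw bw byy; concatenated:

bwbyybwbbwbbwbwbyybwbwbyybwbwbyy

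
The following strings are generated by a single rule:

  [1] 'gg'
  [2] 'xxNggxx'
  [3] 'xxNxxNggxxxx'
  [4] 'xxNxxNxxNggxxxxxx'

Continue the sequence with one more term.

xxNxxNxxNxxNggxxxxxxxx

Each term wraps the previous one in xxN on the left and xx on the right.
One more step from xxNxxNxxNggxxxxxx gives the answer.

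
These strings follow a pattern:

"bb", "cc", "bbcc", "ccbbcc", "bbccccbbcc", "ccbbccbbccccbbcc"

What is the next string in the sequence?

This is a Fibonacci-style word recurrence s(k) = s(k−2)·s(k−1): e.g. bb·cc = bbcc.
The next term joins bbccccbbcc and ccbbccbbccccbbcc.

bbccccbbccccbbccbbccccbbcc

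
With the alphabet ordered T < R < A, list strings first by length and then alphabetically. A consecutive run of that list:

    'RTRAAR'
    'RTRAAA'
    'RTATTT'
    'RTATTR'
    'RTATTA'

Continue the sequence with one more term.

Find the rightmost character of RTATTA below A, bump it to the next letter, and reset everything to its right to T.

RTATRT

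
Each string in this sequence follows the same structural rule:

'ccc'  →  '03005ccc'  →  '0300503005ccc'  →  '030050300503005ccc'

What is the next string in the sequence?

The strings grow by a fixed prefix 03005 each time.
One more step from 030050300503005ccc gives the answer.

03005030050300503005ccc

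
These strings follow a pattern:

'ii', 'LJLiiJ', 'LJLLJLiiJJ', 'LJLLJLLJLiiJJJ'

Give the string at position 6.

Each term wraps the previous one in LJL on the left and J on the right.
From LJLLJLLJLiiJJJ, 2 further steps: LJLLJLLJLiiJJJ → LJLLJLLJLLJLiiJJJJ → (answer).

LJLLJLLJLLJLLJLiiJJJJJ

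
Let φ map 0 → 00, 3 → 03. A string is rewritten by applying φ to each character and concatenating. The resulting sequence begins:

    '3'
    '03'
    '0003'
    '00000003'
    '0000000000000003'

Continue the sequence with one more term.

Applying the rule to each of the 16 symbols of 0000000000000003 gives the pieces 00 00 00 00 00 00 00 00 00 00 00 00 00 00 00 03, which concatenate to the answer.

00000000000000000000000000000003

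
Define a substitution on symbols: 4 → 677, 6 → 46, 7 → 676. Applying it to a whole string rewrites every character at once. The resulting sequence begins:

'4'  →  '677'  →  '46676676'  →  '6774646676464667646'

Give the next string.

46676676677466774646676466774667746466764667746

Applying the rule to each of the 19 symbols of 6774646676464667646 gives the pieces 46 676 676 677 46 677 46 46 676 46 677 46 677 46 46 676 46 677 46, which concatenate to the answer.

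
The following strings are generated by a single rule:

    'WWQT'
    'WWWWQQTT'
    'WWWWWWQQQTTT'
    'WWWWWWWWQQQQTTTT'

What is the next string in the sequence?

WWWWWWWWWWQQQQQTTTTT

The n-th term is 2n W's then n Q's then n T's (n = 1, 2, …).
Setting n = 5 gives 10, 5, 5 characters in each block.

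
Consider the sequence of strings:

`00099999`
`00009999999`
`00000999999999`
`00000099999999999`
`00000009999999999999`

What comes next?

00000000999999999999999

The n-th term is n 0's then 2n-1 9's, where the shown terms are n = 3, 4, 5, 6, 7.
Setting n = 8 gives 8, 15 characters in each block.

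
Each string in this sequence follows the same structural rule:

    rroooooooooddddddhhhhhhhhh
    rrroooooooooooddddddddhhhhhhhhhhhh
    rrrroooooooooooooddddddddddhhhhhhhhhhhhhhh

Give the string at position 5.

rrrrrroooooooooooooooooddddddddddddddhhhhhhhhhhhhhhhhhhhhh

Each string has the form r^{n-1} o^{2n+3} d^{2n} h^{3n}, where the shown terms are n = 3, 4, 5.
Setting n = 7 gives 6, 17, 14, 21 characters in each block.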